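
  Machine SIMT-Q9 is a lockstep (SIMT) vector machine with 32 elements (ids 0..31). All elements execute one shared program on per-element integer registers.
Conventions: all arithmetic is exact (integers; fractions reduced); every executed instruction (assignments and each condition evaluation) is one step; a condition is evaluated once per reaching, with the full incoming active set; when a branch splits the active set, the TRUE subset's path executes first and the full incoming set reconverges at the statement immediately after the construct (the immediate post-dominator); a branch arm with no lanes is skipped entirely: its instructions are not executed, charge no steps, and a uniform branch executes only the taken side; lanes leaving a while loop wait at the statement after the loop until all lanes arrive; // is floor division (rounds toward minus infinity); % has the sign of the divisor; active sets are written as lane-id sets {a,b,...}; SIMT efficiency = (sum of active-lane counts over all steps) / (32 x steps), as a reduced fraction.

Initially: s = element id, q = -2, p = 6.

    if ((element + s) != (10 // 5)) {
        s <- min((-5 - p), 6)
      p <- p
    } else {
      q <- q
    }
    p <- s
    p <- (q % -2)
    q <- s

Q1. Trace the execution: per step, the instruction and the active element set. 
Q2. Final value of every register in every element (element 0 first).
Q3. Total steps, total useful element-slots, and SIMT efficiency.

step 0: eval ((element + s) != (10 // 5)) {0,1,2,3,4,5,6,7,8,9,10,11,12,13,14,15,16,17,18,19,20,21,22,23,24,25,26,27,28,29,30,31}
step 1: s <- min((-5 - p), 6)        {0,2,3,4,5,6,7,8,9,10,11,12,13,14,15,16,17,18,19,20,21,22,23,24,25,26,27,28,29,30,31}
step 2: p <- p                       {0,2,3,4,5,6,7,8,9,10,11,12,13,14,15,16,17,18,19,20,21,22,23,24,25,26,27,28,29,30,31}
step 3: q <- q                       {1}
step 4: p <- s                       {0,1,2,3,4,5,6,7,8,9,10,11,12,13,14,15,16,17,18,19,20,21,22,23,24,25,26,27,28,29,30,31}
step 5: p <- (q % -2)                {0,1,2,3,4,5,6,7,8,9,10,11,12,13,14,15,16,17,18,19,20,21,22,23,24,25,26,27,28,29,30,31}
step 6: q <- s                       {0,1,2,3,4,5,6,7,8,9,10,11,12,13,14,15,16,17,18,19,20,21,22,23,24,25,26,27,28,29,30,31}

Answer: 7 steps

s: -11,1,-11,-11,-11,-11,-11,-11,-11,-11,-11,-11,-11,-11,-11,-11,-11,-11,-11,-11,-11,-11,-11,-11,-11,-11,-11,-11,-11,-11,-11,-11
q: -11,1,-11,-11,-11,-11,-11,-11,-11,-11,-11,-11,-11,-11,-11,-11,-11,-11,-11,-11,-11,-11,-11,-11,-11,-11,-11,-11,-11,-11,-11,-11
p: 0,0,0,0,0,0,0,0,0,0,0,0,0,0,0,0,0,0,0,0,0,0,0,0,0,0,0,0,0,0,0,0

steps = 7; useful = 191; efficiency = 191/224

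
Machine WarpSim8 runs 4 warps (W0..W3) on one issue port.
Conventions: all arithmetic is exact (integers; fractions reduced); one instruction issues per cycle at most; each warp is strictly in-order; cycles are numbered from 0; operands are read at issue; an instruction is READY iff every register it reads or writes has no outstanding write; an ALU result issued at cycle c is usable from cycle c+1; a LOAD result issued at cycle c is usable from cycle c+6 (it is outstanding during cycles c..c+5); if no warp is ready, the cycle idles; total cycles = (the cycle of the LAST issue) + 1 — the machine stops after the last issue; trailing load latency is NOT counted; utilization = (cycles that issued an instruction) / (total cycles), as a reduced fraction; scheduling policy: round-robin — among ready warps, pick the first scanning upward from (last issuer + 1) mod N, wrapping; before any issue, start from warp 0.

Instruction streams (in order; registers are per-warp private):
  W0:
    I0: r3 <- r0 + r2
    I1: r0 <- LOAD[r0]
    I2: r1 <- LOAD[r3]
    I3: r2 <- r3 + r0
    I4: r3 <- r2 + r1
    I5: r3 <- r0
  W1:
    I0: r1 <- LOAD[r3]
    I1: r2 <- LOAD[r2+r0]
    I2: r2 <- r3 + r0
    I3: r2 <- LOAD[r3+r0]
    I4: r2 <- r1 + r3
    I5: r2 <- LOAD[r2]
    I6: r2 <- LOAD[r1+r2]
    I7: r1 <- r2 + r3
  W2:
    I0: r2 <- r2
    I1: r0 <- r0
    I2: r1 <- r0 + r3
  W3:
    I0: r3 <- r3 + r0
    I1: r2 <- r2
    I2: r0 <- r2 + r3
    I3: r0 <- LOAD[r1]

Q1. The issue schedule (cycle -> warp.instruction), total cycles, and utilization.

cycle 0: W0.I0
cycle 1: W1.I0
cycle 2: W2.I0
cycle 3: W3.I0
cycle 4: W0.I1
cycle 5: W1.I1
cycle 6: W2.I1
cycle 7: W3.I1
cycle 8: W0.I2
cycle 9: W2.I2
cycle 10: W3.I2
cycle 11: W0.I3
cycle 12: W1.I2
cycle 13: W3.I3
cycle 14: W0.I4
cycle 15: W1.I3
cycle 16: W0.I5
cycle 17: idle
cycle 18: idle
cycle 19: idle
cycle 20: idle
cycle 21: W1.I4
cycle 22: W1.I5
cycle 23: idle
cycle 24: idle
cycle 25: idle
cycle 26: idle
cycle 27: idle
cycle 28: W1.I6
cycle 29: idle
cycle 30: idle
cycle 31: idle
cycle 32: idle
cycle 33: idle
cycle 34: W1.I7

Answer: 35 cycles, utilization 3/5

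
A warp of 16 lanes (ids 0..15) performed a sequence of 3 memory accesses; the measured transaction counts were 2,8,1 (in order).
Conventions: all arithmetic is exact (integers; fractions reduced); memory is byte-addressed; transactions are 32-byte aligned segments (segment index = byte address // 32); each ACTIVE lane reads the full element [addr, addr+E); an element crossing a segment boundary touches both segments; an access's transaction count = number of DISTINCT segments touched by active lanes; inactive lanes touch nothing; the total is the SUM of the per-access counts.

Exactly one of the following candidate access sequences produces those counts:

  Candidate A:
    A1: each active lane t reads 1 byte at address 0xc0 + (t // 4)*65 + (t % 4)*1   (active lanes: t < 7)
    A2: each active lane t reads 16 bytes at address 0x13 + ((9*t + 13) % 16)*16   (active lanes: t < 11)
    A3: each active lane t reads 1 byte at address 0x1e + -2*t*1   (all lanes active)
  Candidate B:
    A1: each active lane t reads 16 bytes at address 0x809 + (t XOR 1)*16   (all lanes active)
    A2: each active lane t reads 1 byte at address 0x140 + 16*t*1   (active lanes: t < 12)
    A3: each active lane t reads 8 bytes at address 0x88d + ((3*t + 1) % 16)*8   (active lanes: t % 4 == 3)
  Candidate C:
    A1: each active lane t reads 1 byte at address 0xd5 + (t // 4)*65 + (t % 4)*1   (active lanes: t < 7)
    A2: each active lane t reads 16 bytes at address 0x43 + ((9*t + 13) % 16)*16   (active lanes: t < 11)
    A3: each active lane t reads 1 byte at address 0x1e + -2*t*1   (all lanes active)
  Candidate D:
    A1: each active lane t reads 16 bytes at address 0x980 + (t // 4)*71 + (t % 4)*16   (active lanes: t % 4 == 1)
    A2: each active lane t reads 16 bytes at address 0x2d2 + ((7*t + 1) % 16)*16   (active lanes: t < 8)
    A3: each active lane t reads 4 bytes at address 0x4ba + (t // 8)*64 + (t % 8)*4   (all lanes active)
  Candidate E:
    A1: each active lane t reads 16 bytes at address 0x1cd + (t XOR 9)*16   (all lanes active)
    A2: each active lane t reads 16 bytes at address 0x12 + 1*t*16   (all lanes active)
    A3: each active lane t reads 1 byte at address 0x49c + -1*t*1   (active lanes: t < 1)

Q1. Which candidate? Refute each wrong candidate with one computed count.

B: A1 gives 9 transactions, not 2
C: A2 gives 9 transactions, not 8
D: A1 gives 6 transactions, not 2
E: A1 gives 9 transactions, not 2
A: all counts match (2,8,1)

Answer: A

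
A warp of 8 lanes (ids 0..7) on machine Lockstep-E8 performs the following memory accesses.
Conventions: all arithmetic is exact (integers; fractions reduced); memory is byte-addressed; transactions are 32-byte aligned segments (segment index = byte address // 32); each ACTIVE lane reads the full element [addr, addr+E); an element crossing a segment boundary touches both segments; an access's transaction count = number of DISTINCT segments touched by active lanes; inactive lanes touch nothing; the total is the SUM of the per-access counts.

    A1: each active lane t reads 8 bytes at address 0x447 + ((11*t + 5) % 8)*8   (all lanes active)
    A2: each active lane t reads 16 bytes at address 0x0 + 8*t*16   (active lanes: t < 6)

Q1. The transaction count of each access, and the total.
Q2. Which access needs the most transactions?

A1: 3 transactions
A2: 6 transactions

Answer: 3,6; total 9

Answer: A2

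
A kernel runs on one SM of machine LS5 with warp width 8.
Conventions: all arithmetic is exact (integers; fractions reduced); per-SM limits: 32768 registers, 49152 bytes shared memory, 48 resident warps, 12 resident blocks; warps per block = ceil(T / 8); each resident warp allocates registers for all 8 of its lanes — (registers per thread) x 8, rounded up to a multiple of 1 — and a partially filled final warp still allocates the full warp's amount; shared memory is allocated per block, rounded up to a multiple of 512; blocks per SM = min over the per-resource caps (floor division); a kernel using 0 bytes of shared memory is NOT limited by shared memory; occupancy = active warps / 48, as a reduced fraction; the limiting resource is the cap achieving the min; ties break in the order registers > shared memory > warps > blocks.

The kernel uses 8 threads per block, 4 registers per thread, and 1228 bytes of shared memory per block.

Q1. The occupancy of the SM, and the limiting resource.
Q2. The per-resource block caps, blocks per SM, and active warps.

Answer: occupancy 1/4, limited by blocks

registers: 1024 blocks
shared memory: 32 blocks
warps: 48 blocks
blocks: 12 blocks

Answer: 12 blocks, 12 active warps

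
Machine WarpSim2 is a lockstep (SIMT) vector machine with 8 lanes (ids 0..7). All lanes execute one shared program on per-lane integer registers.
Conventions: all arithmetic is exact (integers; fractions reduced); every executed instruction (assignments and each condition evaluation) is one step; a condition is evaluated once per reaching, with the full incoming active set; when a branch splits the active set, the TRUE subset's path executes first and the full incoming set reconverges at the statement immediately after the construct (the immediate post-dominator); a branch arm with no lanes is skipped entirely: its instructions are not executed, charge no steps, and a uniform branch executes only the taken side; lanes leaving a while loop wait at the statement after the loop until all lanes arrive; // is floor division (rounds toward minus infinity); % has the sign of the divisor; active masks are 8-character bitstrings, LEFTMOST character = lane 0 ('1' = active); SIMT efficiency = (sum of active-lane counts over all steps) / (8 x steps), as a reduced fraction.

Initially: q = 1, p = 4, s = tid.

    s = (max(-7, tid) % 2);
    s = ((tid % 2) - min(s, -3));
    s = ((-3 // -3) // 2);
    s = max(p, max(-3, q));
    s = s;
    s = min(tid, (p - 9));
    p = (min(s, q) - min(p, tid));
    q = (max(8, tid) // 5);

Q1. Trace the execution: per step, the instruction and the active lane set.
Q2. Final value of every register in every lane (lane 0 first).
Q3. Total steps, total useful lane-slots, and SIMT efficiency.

step 0: s <- (max(-7, tid) % 2)      11111111
step 1: s <- ((tid % 2) - min(s, -3)) 11111111
step 2: s <- ((-3 // -3) // 2)       11111111
step 3: s <- max(p, max(-3, q))      11111111
step 4: s <- s                       11111111
step 5: s <- min(tid, (p - 9))       11111111
step 6: p <- (min(s, q) - min(p, tid)) 11111111
step 7: q <- (max(8, tid) // 5)      11111111

Answer: 8 steps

q: 1,1,1,1,1,1,1,1
p: -5,-6,-7,-8,-9,-9,-9,-9
s: -5,-5,-5,-5,-5,-5,-5,-5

steps = 8; useful = 64; efficiency = 64/64 = 1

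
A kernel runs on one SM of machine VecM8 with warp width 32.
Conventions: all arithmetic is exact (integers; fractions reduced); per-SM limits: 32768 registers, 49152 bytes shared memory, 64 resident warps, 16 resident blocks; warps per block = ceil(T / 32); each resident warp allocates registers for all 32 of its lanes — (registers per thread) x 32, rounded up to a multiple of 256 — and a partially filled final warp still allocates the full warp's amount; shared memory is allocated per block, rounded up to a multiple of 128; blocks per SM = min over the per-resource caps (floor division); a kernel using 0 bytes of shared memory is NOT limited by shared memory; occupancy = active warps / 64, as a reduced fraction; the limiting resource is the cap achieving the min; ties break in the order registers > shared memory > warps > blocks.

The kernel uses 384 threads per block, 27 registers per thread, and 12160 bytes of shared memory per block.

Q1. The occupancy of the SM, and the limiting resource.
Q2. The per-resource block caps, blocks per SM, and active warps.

Answer: occupancy 3/8, limited by registers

registers: 2 blocks
shared memory: 4 blocks
warps: 5 blocks
blocks: 16 blocks

Answer: 2 blocks, 24 active warps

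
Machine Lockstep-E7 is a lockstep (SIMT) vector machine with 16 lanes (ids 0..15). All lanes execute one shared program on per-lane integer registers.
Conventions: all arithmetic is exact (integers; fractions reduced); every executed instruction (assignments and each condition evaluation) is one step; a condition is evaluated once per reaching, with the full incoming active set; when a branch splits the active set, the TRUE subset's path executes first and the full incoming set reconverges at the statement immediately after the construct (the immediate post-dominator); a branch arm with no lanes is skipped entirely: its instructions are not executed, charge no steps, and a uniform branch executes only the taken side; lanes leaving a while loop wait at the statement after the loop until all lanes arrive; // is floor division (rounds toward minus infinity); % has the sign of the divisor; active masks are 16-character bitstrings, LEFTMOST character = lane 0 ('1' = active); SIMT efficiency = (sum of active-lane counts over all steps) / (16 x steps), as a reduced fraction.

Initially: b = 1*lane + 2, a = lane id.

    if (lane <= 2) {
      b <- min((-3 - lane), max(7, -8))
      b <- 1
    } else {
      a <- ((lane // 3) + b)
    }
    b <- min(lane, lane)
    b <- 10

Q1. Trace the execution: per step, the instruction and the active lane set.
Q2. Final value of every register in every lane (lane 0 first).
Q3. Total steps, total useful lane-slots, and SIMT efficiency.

step 0: eval (lane <= 2)             1111111111111111
step 1: b <- min((-3 - lane), max(7, -8)) 1110000000000000
step 2: b <- 1                       1110000000000000
step 3: a <- ((lane // 3) + b)       0001111111111111
step 4: b <- min(lane, lane)         1111111111111111
step 5: b <- 10                      1111111111111111

Answer: 6 steps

b: 10,10,10,10,10,10,10,10,10,10,10,10,10,10,10,10
a: 0,1,2,6,7,8,10,11,12,14,15,16,18,19,20,22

steps = 6; useful = 67; efficiency = 67/96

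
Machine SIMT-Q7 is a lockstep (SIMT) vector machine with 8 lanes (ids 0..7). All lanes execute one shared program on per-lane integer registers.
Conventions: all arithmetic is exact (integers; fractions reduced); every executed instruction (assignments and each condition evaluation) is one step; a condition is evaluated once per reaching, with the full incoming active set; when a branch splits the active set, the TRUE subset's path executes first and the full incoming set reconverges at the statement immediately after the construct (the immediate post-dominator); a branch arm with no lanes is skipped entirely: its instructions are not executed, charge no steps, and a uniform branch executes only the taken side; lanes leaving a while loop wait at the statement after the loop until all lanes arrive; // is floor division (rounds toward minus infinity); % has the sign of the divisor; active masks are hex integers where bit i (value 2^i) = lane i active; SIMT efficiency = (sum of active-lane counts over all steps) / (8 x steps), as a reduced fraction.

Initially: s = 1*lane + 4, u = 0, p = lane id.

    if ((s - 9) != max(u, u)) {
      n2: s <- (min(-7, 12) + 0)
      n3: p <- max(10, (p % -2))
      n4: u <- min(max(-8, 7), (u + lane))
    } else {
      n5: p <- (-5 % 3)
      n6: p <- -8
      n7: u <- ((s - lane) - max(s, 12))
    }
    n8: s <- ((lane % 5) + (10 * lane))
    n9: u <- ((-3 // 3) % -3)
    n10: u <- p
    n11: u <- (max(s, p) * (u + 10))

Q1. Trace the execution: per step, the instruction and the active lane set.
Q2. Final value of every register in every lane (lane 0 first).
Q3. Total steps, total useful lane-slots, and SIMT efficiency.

step 0: eval ((s - 9) != max(u, u))  0xff
step 1: s <- (min(-7, 12) + 0)       0xdf
step 2: p <- max(10, (p % -2))       0xdf
step 3: u <- min(max(-8, 7), (u + lane)) 0xdf
step 4: p <- (-5 % 3)                0x20
step 5: p <- -8                      0x20
step 6: u <- ((s - lane) - max(s, 12)) 0x20
step 7: s <- ((lane % 5) + (10 * lane)) 0xff
step 8: u <- ((-3 // 3) % -3)        0xff
step 9: u <- p                       0xff
step 10: u <- (max(s, p) * (u + 10))  0xff

Answer: 11 steps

s: 0,11,22,33,44,50,61,72
u: 200,220,440,660,880,100,1220,1440
p: 10,10,10,10,10,-8,10,10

steps = 11; useful = 64; efficiency = 64/88 = 8/11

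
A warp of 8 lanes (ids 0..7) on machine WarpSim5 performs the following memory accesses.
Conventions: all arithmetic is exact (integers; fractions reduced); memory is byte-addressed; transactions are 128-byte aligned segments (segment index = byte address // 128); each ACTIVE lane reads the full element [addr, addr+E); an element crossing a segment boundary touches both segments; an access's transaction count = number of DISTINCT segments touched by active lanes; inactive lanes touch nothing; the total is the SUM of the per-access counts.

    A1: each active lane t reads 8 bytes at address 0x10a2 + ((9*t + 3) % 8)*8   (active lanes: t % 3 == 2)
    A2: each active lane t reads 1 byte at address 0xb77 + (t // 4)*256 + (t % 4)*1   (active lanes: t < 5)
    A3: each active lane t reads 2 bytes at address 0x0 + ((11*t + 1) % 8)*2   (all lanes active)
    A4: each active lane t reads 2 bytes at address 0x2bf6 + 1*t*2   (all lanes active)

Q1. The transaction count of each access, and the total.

A1: 1 transaction
A2: 2 transactions
A3: 1 transaction
A4: 2 transactions

Answer: 1,2,1,2; total 6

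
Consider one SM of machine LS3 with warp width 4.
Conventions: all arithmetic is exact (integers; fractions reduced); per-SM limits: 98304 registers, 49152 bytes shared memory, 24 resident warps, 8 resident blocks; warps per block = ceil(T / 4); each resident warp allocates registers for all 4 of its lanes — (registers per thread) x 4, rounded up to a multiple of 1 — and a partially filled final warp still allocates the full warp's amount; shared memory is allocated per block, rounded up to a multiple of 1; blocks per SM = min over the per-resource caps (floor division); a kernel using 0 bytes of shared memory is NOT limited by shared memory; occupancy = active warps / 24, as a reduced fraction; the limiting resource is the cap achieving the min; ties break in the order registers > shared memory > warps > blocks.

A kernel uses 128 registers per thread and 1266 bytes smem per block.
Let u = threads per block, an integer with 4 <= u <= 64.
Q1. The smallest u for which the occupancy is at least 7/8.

Answer: u = 9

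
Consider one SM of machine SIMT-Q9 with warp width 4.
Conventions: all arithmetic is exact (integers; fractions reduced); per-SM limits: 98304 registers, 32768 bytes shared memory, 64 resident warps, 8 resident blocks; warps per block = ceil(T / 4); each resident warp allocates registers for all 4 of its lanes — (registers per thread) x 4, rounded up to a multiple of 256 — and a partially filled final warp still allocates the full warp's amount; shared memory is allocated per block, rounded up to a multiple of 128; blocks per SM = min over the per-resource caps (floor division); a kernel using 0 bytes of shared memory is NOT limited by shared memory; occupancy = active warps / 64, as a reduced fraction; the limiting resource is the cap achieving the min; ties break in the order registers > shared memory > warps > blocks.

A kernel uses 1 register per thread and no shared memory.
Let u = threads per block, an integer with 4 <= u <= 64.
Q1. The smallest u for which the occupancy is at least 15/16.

Answer: u = 29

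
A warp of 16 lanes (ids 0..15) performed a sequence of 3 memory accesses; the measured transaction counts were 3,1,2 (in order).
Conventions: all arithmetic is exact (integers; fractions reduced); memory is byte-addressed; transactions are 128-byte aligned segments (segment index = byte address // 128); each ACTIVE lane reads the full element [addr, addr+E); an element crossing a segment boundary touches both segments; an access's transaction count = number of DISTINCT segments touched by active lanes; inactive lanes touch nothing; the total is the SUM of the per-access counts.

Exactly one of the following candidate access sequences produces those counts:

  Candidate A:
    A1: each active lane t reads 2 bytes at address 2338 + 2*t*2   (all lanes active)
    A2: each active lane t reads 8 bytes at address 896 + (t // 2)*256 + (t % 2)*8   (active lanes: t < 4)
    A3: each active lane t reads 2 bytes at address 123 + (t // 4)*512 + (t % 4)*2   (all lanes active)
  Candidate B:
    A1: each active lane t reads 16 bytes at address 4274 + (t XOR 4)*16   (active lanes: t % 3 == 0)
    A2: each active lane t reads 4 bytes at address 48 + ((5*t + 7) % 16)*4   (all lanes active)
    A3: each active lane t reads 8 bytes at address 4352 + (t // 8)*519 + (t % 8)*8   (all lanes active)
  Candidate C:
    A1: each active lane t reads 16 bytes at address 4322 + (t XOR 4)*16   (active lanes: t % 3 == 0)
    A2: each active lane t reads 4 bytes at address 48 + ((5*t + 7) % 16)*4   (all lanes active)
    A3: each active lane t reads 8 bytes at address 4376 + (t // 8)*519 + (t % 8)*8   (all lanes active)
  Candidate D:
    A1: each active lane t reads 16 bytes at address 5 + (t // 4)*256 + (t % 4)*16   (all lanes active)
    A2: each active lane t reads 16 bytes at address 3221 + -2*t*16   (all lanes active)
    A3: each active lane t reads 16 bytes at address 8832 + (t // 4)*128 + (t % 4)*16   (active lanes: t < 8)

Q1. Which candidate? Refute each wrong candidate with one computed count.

A: A1 gives 1 transaction, not 3
C: A1 gives 2 transactions, not 3
D: A1 gives 4 transactions, not 3
B: all counts match (3,1,2)

Answer: B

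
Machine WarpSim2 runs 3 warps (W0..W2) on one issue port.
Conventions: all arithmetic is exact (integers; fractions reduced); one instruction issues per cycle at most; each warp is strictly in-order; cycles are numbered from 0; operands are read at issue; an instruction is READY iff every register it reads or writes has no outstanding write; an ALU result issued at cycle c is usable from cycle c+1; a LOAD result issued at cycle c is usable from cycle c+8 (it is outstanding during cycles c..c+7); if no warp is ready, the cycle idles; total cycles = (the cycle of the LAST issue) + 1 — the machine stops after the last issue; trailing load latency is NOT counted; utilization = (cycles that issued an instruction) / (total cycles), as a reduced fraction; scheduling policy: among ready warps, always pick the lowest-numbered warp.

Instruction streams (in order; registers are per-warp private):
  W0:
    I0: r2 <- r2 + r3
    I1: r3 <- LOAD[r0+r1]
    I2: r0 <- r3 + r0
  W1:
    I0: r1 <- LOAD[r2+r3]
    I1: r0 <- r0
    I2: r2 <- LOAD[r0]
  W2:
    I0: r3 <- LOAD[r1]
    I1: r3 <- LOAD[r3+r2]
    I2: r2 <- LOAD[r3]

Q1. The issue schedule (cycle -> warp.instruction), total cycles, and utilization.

cycle 0: W0.I0
cycle 1: W0.I1
cycle 2: W1.I0
cycle 3: W1.I1
cycle 4: W1.I2
cycle 5: W2.I0
cycle 6: idle
cycle 7: idle
cycle 8: idle
cycle 9: W0.I2
cycle 10: idle
cycle 11: idle
cycle 12: idle
cycle 13: W2.I1
cycle 14: idle
cycle 15: idle
cycle 16: idle
cycle 17: idle
cycle 18: idle
cycle 19: idle
cycle 20: idle
cycle 21: W2.I2

Answer: 22 cycles, utilization 9/22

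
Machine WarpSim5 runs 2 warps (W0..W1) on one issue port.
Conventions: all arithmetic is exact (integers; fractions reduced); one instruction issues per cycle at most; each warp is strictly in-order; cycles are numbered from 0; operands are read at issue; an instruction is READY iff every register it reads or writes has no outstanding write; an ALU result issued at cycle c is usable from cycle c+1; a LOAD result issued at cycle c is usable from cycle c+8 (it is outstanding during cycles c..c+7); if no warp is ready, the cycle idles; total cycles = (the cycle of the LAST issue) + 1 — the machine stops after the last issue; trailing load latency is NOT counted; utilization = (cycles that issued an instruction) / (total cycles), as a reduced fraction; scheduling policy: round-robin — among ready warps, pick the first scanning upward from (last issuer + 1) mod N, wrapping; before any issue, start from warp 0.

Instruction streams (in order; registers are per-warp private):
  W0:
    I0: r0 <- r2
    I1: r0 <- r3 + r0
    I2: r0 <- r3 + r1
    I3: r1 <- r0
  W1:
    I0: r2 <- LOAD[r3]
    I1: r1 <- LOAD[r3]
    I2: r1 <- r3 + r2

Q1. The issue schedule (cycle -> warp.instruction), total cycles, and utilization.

cycle 0: W0.I0
cycle 1: W1.I0
cycle 2: W0.I1
cycle 3: W1.I1
cycle 4: W0.I2
cycle 5: W0.I3
cycle 6: idle
cycle 7: idle
cycle 8: idle
cycle 9: idle
cycle 10: idle
cycle 11: W1.I2

Answer: 12 cycles, utilization 7/12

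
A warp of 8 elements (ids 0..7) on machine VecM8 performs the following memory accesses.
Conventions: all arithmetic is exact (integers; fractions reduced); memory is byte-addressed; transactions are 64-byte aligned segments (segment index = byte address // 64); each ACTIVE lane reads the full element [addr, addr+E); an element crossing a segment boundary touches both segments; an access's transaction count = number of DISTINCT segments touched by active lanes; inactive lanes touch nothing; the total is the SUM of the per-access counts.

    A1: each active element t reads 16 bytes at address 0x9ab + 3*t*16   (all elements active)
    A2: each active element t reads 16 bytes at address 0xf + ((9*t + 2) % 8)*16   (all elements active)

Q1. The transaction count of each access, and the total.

A1: 7 transactions
A2: 3 transactions

Answer: 7,3; total 10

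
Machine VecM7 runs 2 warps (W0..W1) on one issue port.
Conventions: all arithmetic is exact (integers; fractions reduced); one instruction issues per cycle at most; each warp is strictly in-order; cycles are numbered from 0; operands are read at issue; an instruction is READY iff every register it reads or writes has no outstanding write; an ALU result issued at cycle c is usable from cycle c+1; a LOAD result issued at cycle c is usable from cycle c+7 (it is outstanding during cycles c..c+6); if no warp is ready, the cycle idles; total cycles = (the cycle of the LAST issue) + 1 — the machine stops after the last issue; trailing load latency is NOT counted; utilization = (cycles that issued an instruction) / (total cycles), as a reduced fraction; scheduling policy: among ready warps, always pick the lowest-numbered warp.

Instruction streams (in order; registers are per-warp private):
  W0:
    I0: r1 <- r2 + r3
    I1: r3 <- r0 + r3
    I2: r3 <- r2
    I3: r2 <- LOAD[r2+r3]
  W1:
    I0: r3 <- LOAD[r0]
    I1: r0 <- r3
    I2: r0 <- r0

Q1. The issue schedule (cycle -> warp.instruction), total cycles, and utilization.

cycle 0: W0.I0
cycle 1: W0.I1
cycle 2: W0.I2
cycle 3: W0.I3
cycle 4: W1.I0
cycle 5: idle
cycle 6: idle
cycle 7: idle
cycle 8: idle
cycle 9: idle
cycle 10: idle
cycle 11: W1.I1
cycle 12: W1.I2

Answer: 13 cycles, utilization 7/13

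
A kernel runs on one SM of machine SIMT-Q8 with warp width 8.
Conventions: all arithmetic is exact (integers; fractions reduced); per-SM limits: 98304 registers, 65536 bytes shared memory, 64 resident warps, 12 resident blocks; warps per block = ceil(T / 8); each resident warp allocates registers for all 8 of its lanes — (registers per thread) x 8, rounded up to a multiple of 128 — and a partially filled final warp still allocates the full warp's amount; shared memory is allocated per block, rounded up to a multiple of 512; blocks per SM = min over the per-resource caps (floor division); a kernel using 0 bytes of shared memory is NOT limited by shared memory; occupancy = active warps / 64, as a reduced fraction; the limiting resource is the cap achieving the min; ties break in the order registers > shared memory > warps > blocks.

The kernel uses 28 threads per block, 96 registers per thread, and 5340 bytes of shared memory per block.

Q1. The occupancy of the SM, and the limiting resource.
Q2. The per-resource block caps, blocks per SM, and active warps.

Answer: occupancy 11/16, limited by shared memory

registers: 32 blocks
shared memory: 11 blocks
warps: 16 blocks
blocks: 12 blocks

Answer: 11 blocks, 44 active warps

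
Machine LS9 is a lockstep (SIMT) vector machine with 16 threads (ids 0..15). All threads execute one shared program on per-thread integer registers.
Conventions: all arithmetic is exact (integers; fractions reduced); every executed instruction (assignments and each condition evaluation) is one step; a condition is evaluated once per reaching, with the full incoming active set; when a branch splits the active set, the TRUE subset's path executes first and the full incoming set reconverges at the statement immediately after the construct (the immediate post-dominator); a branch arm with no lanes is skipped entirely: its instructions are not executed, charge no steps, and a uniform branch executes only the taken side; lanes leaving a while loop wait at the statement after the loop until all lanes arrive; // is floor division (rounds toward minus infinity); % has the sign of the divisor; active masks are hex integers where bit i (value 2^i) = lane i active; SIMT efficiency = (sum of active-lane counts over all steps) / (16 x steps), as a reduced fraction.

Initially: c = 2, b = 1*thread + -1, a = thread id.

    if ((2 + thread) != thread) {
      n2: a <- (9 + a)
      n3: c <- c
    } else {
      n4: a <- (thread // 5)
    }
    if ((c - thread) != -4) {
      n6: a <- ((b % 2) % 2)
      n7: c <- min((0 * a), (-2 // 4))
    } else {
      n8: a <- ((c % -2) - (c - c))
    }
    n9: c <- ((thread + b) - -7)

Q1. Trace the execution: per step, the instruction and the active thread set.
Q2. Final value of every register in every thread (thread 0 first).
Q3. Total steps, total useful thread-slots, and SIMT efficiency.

step 0: eval ((2 + thread) != thread) 0xffff
step 1: a <- (9 + a)                 0xffff
step 2: c <- c                       0xffff
step 3: eval ((c - thread) != -4)    0xffff
step 4: a <- ((b % 2) % 2)           0xffbf
step 5: c <- min((0 * a), (-2 // 4)) 0xffbf
step 6: a <- ((c % -2) - (c - c))    0x0040
step 7: c <- ((thread + b) - -7)     0xffff

Answer: 8 steps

c: 6,8,10,12,14,16,18,20,22,24,26,28,30,32,34,36
b: -1,0,1,2,3,4,5,6,7,8,9,10,11,12,13,14
a: 1,0,1,0,1,0,0,0,1,0,1,0,1,0,1,0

steps = 8; useful = 111; efficiency = 111/128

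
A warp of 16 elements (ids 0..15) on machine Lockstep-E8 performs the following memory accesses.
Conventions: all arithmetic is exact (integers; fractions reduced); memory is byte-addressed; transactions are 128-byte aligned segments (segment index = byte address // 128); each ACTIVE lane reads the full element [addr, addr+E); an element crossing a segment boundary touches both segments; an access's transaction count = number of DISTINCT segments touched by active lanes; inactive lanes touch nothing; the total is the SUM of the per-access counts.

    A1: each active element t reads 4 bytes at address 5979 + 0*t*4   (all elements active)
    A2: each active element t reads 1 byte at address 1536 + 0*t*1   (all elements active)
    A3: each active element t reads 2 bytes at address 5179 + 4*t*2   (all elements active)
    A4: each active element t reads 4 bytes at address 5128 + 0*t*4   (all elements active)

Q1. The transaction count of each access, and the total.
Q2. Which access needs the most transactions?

A1: 1 transaction
A2: 1 transaction
A3: 2 transactions
A4: 1 transaction

Answer: 1,1,2,1; total 5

Answer: A3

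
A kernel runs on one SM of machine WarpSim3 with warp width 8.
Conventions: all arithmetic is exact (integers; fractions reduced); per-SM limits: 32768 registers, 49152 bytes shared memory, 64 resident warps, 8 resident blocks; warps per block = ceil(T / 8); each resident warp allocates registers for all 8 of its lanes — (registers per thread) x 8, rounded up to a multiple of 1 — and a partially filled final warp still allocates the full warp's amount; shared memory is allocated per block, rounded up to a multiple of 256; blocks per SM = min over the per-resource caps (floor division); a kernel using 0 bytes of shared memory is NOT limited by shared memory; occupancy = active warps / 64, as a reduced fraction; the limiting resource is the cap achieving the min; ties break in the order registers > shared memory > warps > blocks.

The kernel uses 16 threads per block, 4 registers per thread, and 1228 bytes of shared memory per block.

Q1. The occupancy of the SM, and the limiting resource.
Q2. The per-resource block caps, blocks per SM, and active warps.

Answer: occupancy 1/4, limited by blocks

registers: 512 blocks
shared memory: 38 blocks
warps: 32 blocks
blocks: 8 blocks

Answer: 8 blocks, 16 active warps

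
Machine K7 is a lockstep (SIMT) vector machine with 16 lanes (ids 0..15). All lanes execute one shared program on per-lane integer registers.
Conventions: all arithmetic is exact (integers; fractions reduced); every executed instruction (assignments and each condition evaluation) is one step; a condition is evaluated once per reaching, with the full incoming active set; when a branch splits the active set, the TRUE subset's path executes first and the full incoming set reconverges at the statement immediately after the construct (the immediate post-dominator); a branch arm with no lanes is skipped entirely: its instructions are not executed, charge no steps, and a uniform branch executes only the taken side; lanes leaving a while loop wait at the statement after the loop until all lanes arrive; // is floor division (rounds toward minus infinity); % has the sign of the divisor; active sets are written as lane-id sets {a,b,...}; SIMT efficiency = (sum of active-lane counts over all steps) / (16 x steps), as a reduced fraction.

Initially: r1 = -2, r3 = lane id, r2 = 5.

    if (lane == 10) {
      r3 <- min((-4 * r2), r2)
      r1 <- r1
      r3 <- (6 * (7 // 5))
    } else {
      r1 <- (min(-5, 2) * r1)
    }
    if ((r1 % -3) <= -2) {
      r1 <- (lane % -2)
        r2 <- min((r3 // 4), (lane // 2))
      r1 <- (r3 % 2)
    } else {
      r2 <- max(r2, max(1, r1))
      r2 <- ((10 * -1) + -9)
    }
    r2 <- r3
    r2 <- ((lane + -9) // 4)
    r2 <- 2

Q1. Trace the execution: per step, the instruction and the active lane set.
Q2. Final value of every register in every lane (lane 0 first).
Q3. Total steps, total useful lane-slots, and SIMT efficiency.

step 0: eval (lane == 10)            {0,1,2,3,4,5,6,7,8,9,10,11,12,13,14,15}
step 1: r3 <- min((-4 * r2), r2)     {10}
step 2: r1 <- r1                     {10}
step 3: r3 <- (6 * (7 // 5))         {10}
step 4: r1 <- (min(-5, 2) * r1)      {0,1,2,3,4,5,6,7,8,9,11,12,13,14,15}
step 5: eval ((r1 % -3) <= -2)       {0,1,2,3,4,5,6,7,8,9,10,11,12,13,14,15}
step 6: r1 <- (lane % -2)            {0,1,2,3,4,5,6,7,8,9,10,11,12,13,14,15}
step 7: r2 <- min((r3 // 4), (lane // 2)) {0,1,2,3,4,5,6,7,8,9,10,11,12,13,14,15}
step 8: r1 <- (r3 % 2)               {0,1,2,3,4,5,6,7,8,9,10,11,12,13,14,15}
step 9: r2 <- r3                     {0,1,2,3,4,5,6,7,8,9,10,11,12,13,14,15}
step 10: r2 <- ((lane + -9) // 4)     {0,1,2,3,4,5,6,7,8,9,10,11,12,13,14,15}
step 11: r2 <- 2                      {0,1,2,3,4,5,6,7,8,9,10,11,12,13,14,15}

Answer: 12 steps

r1: 0,1,0,1,0,1,0,1,0,1,0,1,0,1,0,1
r3: 0,1,2,3,4,5,6,7,8,9,6,11,12,13,14,15
r2: 2,2,2,2,2,2,2,2,2,2,2,2,2,2,2,2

steps = 12; useful = 146; efficiency = 146/192 = 73/96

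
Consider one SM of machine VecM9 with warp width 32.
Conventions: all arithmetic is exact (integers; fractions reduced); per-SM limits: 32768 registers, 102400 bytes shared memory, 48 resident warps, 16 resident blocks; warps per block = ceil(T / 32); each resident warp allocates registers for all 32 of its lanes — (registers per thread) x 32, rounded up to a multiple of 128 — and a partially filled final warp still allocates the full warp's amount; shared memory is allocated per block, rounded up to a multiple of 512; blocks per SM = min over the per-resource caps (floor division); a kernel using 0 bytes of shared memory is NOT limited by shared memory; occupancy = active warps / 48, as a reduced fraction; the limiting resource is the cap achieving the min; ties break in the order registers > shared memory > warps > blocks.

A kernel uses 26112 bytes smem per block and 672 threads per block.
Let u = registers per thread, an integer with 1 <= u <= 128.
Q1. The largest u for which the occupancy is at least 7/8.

Answer: u = 24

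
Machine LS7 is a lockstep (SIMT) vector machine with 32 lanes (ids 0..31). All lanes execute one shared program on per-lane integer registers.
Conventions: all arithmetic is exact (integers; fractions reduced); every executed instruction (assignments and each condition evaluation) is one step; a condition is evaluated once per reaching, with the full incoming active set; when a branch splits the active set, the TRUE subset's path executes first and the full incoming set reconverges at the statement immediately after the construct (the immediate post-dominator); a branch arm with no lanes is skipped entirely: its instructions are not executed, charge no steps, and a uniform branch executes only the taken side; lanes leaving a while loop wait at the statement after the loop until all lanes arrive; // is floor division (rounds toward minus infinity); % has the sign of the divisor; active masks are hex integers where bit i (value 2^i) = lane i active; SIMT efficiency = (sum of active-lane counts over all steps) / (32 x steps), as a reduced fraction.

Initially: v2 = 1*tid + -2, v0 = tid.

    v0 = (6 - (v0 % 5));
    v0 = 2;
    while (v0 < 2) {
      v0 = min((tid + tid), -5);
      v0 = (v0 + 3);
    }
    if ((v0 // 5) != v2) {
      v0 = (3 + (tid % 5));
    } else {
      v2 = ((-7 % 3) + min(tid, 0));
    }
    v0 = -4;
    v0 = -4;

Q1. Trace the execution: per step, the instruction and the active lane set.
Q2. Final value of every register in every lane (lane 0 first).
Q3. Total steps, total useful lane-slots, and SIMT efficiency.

step 0: v0 <- (6 - (v0 % 5))         0xffffffff
step 1: v0 <- 2                      0xffffffff
step 2: eval (v0 < 2)                0xffffffff
step 3: eval ((v0 // 5) != v2)       0xffffffff
step 4: v0 <- (3 + (tid % 5))        0xfffffffb
step 5: v2 <- ((-7 % 3) + min(tid, 0)) 0x00000004
step 6: v0 <- -4                     0xffffffff
step 7: v0 <- -4                     0xffffffff

Answer: 8 steps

v2: -2,-1,2,1,2,3,4,5,6,7,8,9,10,11,12,13,14,15,16,17,18,19,20,21,22,23,24,25,26,27,28,29
v0: -4,-4,-4,-4,-4,-4,-4,-4,-4,-4,-4,-4,-4,-4,-4,-4,-4,-4,-4,-4,-4,-4,-4,-4,-4,-4,-4,-4,-4,-4,-4,-4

steps = 8; useful = 224; efficiency = 224/256 = 7/8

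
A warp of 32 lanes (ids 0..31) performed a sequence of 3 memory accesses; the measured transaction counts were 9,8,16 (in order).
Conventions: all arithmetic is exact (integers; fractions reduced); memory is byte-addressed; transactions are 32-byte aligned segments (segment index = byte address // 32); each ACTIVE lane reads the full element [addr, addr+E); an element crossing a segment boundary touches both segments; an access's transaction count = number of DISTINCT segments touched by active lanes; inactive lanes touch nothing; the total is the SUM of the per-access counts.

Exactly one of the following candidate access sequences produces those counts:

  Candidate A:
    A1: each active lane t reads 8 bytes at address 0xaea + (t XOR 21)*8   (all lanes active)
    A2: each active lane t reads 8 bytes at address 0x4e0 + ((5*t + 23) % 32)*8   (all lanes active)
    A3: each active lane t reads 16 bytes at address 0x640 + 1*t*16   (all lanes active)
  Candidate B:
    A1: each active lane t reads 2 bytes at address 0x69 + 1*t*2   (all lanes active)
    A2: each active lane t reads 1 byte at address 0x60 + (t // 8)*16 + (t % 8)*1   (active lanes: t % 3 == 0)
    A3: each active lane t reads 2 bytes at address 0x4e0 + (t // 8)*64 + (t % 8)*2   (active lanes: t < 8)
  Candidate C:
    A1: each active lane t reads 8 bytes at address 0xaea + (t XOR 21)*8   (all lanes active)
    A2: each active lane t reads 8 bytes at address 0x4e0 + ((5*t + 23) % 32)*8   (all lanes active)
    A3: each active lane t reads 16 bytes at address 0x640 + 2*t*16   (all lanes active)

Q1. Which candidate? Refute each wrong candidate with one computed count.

B: A1 gives 3 transactions, not 9
C: A3 gives 32 transactions, not 16
A: all counts match (9,8,16)

Answer: A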